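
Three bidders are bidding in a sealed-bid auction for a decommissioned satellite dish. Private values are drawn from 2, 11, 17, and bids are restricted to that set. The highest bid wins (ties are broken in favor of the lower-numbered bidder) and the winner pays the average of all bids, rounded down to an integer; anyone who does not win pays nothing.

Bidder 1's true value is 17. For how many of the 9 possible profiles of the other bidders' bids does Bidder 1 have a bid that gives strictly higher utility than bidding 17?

4

Others bid (2, 2): truth gives 10; bid 2 gives 15 > 10. Violating.
Others bid (2, 11): truth gives 7; bid 11 gives 9 > 7. Violating.
Others bid (11, 2): truth gives 7; bid 11 gives 9 > 7. Violating.
Others bid (11, 11): truth gives 4; bid 11 gives 6 > 4. Violating.
Others bid (2, 17): truth gives 5; no alternative beats it.
Others bid (11, 17): truth gives 2; no alternative beats it.
(Checking all 9 profiles: 4 have a profitable deviation, 5 do not.)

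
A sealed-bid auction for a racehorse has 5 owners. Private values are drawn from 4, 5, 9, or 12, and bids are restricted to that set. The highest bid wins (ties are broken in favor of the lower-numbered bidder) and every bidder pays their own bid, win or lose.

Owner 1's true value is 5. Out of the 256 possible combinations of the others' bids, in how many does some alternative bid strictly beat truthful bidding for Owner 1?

241

Others bid (4, 4, 4, 4): truth gives 0; bid 4 gives 1 > 0. Violating.
Others bid (4, 4, 4, 9): truth gives -5; bid 4 gives -4 > -5. Violating.
Others bid (4, 4, 4, 12): truth gives -5; bid 4 gives -4 > -5. Violating.
Others bid (4, 4, 5, 9): truth gives -5; bid 4 gives -4 > -5. Violating.
Others bid (4, 4, 4, 5): truth gives 0; no alternative beats it.
Others bid (4, 4, 5, 4): truth gives 0; no alternative beats it.
(Checking all 256 profiles: 241 have a profitable deviation, 15 do not.)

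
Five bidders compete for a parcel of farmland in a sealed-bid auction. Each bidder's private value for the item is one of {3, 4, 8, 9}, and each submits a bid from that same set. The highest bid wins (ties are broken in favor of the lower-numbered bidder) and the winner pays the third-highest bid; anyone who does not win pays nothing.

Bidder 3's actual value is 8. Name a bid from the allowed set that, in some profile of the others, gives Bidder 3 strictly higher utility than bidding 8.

9

Suppose Bidder 1 bids 3, Bidder 2 bids 3, Bidder 4 bids 3 and Bidder 5 bids 9.
Bid 8: loses, pays 0, utility 0.
Bid 9: wins, pays 3, utility 8 - 3 = 5.
So bidding 9 beats truth here (5 > 0).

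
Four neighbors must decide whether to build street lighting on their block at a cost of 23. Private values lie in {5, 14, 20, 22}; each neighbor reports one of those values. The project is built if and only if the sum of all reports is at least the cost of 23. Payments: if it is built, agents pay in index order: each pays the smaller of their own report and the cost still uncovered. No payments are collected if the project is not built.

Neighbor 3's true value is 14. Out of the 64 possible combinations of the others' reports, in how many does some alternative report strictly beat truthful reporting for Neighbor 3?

Others report (5, 5, 14): truth gives 1; report 5 gives 9 > 1. Violating.
Others report (5, 5, 20): truth gives 1; report 5 gives 9 > 1. Violating.
Others report (5, 5, 22): truth gives 1; report 5 gives 9 > 1. Violating.
Others report (5, 5, 5): truth gives 1; no alternative beats it.
Others report (5, 14, 5): truth gives 10; no alternative beats it.
(Checking all 64 profiles: 3 have a profitable deviation, 61 do not.)

3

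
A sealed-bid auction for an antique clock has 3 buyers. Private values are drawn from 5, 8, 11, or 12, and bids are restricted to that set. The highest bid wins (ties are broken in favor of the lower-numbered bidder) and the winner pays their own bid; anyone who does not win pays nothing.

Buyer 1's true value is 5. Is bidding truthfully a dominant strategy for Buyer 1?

Check each profile of the others' bids and compare truth against every alternative bid.
Others bid (5, 5): truth gives 0, best alternative gives -3.
Others bid (5, 8): truth gives 0, best alternative gives -3.
Others bid (8, 5): truth gives 0, best alternative gives -3.
Others bid (8, 8): truth gives 0, best alternative gives -3.
Others bid (5, 11): truth gives 0, best alternative gives 0.
Others bid (5, 12): truth gives 0, best alternative gives 0.
(Remaining 10 profiles checked similarly; truth is weakly best in each.)
In every case the truthful bid is at least as good as any alternative, so it is a dominant strategy.

Yes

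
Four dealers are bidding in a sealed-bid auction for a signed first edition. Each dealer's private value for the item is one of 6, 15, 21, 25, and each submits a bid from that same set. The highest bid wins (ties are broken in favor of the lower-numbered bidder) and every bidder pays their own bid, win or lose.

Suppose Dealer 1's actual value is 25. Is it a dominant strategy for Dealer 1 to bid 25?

No

Consider the case where Dealer 2 bids 6, Dealer 3 bids 6 and Dealer 4 bids 6.
Truthful bid 25: wins, pays 25, utility 25 - 25 = 0.
Bid 6 instead: wins, pays 6, utility 25 - 6 = 19.
Since 19 > 0, bidding 6 is strictly better here, so truthful bidding is not dominant.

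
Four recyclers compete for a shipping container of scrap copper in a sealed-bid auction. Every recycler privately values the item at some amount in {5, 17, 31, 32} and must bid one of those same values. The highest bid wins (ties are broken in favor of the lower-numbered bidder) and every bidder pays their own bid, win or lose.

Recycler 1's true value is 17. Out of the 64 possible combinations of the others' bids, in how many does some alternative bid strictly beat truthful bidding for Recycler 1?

57

Others bid (5, 5, 5): truth gives 0; bid 5 gives 12 > 0. Violating.
Others bid (5, 5, 31): truth gives -17; bid 5 gives -5 > -17. Violating.
Others bid (5, 5, 32): truth gives -17; bid 5 gives -5 > -17. Violating.
Others bid (5, 17, 31): truth gives -17; bid 5 gives -5 > -17. Violating.
Others bid (5, 5, 17): truth gives 0; no alternative beats it.
Others bid (5, 17, 5): truth gives 0; no alternative beats it.
(Checking all 64 profiles: 57 have a profitable deviation, 7 do not.)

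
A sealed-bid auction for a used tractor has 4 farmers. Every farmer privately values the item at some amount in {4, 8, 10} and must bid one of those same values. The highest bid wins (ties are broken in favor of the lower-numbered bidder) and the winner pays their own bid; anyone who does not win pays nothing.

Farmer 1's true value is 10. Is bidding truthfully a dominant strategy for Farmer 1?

Consider the case where Farmer 2 bids 4, Farmer 3 bids 4 and Farmer 4 bids 4.
Truthful bid 10: wins, pays 10, utility 10 - 10 = 0.
Bid 4 instead: wins, pays 4, utility 10 - 4 = 6.
Since 6 > 0, bidding 4 is strictly better here, so truthful bidding is not dominant.

No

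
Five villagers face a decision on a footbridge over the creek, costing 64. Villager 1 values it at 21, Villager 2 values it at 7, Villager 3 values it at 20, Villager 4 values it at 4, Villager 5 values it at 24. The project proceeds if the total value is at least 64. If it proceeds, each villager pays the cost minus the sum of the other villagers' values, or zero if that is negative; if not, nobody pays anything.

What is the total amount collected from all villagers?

Total value 76 ≥ cost 64, so it is built.
Villager 1: others sum to 55; max(0, 64 - 55) = 9.
Villager 2: others sum to 69; max(0, 64 - 69) = 0.
Villager 3: others sum to 56; max(0, 64 - 56) = 8.
Villager 4: others sum to 72; max(0, 64 - 72) = 0.
Villager 5: others sum to 52; max(0, 64 - 52) = 12.
Total collected = 9 + 0 + 8 + 0 + 12 = 29.

29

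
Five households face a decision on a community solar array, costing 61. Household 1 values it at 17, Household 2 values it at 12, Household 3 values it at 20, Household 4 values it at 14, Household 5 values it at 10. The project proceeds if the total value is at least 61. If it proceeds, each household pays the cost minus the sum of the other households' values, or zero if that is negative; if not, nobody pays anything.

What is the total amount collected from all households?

Total value 73 ≥ cost 61, so it is built.
Household 1: others sum to 56; max(0, 61 - 56) = 5.
Household 2: others sum to 61; max(0, 61 - 61) = 0.
Household 3: others sum to 53; max(0, 61 - 53) = 8.
Household 4: others sum to 59; max(0, 61 - 59) = 2.
Household 5: others sum to 63; max(0, 61 - 63) = 0.
Total collected = 5 + 0 + 8 + 2 + 0 = 15.

15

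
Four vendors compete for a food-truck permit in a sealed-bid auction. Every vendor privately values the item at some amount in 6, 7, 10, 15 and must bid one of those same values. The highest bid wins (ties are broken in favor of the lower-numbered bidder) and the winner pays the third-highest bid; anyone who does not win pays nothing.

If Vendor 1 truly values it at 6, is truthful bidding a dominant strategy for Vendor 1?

Check each profile of the others' bids and compare truth against every alternative bid.
Others bid (6, 7, 7): truth gives 0, best alternative gives -1.
Others bid (7, 6, 7): truth gives 0, best alternative gives -1.
Others bid (7, 7, 6): truth gives 0, best alternative gives -1.
Others bid (7, 7, 7): truth gives 0, best alternative gives -1.
Others bid (6, 6, 6): truth gives 0, best alternative gives 0.
Others bid (6, 6, 7): truth gives 0, best alternative gives 0.
(Remaining 58 profiles checked similarly; truth is weakly best in each.)
In every case the truthful bid is at least as good as any alternative, so it is a dominant strategy.

Yes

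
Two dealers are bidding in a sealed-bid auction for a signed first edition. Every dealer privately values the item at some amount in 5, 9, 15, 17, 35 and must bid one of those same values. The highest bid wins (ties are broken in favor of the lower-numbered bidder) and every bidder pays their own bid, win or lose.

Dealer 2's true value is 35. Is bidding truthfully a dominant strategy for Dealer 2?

No

Consider the case where Dealer 1 bids 5.
Truthful bid 35: wins, pays 35, utility 35 - 35 = 0.
Bid 9 instead: wins, pays 9, utility 35 - 9 = 26.
Since 26 > 0, bidding 9 is strictly better here, so truthful bidding is not dominant.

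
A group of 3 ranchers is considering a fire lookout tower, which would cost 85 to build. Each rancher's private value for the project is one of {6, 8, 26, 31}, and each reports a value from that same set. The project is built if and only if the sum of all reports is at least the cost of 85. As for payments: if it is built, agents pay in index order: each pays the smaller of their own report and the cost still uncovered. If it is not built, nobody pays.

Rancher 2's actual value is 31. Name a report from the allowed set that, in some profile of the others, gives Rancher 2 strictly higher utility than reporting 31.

Suppose Rancher 1 reports 31 and Rancher 3 reports 31.
Report 31: project built, pays 31, utility 31 - 31 = 0.
Report 26: project built, pays 26, utility 31 - 26 = 5.
So reporting 26 beats truth here (5 > 0).

26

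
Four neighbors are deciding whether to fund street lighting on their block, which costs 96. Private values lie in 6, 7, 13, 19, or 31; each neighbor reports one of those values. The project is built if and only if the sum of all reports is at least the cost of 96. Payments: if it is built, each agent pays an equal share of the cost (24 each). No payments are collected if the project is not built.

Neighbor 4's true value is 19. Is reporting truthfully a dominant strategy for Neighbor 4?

No

Consider the case where Neighbor 1 reports 19, Neighbor 2 reports 31 and Neighbor 3 reports 31.
Truthful report 19: project built, pays 24, utility 19 - 24 = -5.
Report 6 instead: project not built, utility 0.
Since 0 > -5, reporting 6 is strictly better here, so truthful reporting is not dominant.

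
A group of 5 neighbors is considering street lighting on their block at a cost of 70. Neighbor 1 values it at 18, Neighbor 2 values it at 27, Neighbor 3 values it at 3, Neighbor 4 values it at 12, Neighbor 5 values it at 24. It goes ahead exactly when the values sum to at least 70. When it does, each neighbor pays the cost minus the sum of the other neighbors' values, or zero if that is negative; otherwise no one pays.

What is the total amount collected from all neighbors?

27

Total value 84 ≥ cost 70, so it is built.
Neighbor 1: others sum to 66; max(0, 70 - 66) = 4.
Neighbor 2: others sum to 57; max(0, 70 - 57) = 13.
Neighbor 3: others sum to 81; max(0, 70 - 81) = 0.
Neighbor 4: others sum to 72; max(0, 70 - 72) = 0.
Neighbor 5: others sum to 60; max(0, 70 - 60) = 10.
Total collected = 4 + 13 + 0 + 0 + 10 = 27.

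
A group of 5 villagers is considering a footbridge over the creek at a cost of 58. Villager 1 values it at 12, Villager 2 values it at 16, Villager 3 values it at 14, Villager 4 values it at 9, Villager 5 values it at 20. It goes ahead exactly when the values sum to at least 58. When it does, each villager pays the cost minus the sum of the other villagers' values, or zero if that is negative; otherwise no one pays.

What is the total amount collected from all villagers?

11

Total value 71 ≥ cost 58, so it is built.
Villager 1: others sum to 59; max(0, 58 - 59) = 0.
Villager 2: others sum to 55; max(0, 58 - 55) = 3.
Villager 3: others sum to 57; max(0, 58 - 57) = 1.
Villager 4: others sum to 62; max(0, 58 - 62) = 0.
Villager 5: others sum to 51; max(0, 58 - 51) = 7.
Total collected = 0 + 3 + 1 + 0 + 7 = 11.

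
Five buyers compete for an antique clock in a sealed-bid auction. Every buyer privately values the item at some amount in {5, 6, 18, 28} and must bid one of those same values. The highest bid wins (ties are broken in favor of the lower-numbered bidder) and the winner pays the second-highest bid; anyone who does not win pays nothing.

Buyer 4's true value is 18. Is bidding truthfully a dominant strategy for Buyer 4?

Yes

Check each profile of the others' bids and compare truth against every alternative bid.
Others bid (5, 5, 5, 5): truth gives 13, best alternative gives 13.
Others bid (5, 5, 5, 6): truth gives 12, best alternative gives 12.
Others bid (5, 5, 6, 5): truth gives 12, best alternative gives 12.
Others bid (5, 5, 6, 6): truth gives 12, best alternative gives 12.
Others bid (5, 6, 5, 5): truth gives 12, best alternative gives 12.
Others bid (5, 6, 5, 6): truth gives 12, best alternative gives 12.
(Remaining 250 profiles checked similarly; truth is weakly best in each.)
In every case the truthful bid is at least as good as any alternative, so it is a dominant strategy.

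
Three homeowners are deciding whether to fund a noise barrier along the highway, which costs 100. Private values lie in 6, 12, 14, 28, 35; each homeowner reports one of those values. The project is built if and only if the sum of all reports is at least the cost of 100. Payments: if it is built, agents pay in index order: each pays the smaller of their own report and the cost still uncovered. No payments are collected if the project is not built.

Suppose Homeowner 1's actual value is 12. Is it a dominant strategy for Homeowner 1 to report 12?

Yes

Check each profile of the others' reports and compare truth against every alternative report.
Others report (6, 6): truth gives 0, best alternative gives 0.
Others report (6, 12): truth gives 0, best alternative gives 0.
Others report (6, 14): truth gives 0, best alternative gives 0.
Others report (6, 28): truth gives 0, best alternative gives 0.
Others report (6, 35): truth gives 0, best alternative gives 0.
Others report (12, 6): truth gives 0, best alternative gives 0.
(Remaining 19 profiles checked similarly; truth is weakly best in each.)
In every case the truthful report is at least as good as any alternative, so it is a dominant strategy.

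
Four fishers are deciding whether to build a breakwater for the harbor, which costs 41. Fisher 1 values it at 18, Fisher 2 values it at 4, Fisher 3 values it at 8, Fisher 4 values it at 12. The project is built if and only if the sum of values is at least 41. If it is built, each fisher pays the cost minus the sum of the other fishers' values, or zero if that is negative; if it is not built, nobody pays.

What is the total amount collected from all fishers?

38

Total value 42 ≥ cost 41, so it is built.
Fisher 1: others sum to 24; max(0, 41 - 24) = 17.
Fisher 2: others sum to 38; max(0, 41 - 38) = 3.
Fisher 3: others sum to 34; max(0, 41 - 34) = 7.
Fisher 4: others sum to 30; max(0, 41 - 30) = 11.
Total collected = 17 + 3 + 7 + 11 = 38.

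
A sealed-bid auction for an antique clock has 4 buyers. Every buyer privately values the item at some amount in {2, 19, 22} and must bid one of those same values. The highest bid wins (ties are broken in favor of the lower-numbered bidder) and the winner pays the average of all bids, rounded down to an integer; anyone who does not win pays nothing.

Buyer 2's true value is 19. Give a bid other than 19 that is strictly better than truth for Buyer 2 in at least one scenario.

22

Suppose Buyer 1 bids 2, Buyer 3 bids 2 and Buyer 4 bids 22.
Bid 19: loses, pays 0, utility 0.
Bid 22: wins, pays 12, utility 19 - 12 = 7.
So bidding 22 beats truth here (7 > 0).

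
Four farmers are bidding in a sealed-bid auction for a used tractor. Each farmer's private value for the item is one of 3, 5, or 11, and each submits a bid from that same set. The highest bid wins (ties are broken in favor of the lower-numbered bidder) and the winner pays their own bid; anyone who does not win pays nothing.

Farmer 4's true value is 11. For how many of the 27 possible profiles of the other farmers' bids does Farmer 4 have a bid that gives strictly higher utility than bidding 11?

1

Others bid (3, 3, 3): truth gives 0; bid 5 gives 6 > 0. Violating.
Others bid (3, 3, 5): truth gives 0; no alternative beats it.
Others bid (3, 3, 11): truth gives 0; no alternative beats it.
(Checking all 27 profiles: 1 has a profitable deviation, 26 do not.)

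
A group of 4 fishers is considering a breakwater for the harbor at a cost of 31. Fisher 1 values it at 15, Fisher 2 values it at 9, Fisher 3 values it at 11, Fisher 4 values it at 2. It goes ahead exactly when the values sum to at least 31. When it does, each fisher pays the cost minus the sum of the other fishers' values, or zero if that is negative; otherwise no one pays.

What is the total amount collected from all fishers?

17

Total value 37 ≥ cost 31, so it is built.
Fisher 1: others sum to 22; max(0, 31 - 22) = 9.
Fisher 2: others sum to 28; max(0, 31 - 28) = 3.
Fisher 3: others sum to 26; max(0, 31 - 26) = 5.
Fisher 4: others sum to 35; max(0, 31 - 35) = 0.
Total collected = 9 + 3 + 5 + 0 = 17.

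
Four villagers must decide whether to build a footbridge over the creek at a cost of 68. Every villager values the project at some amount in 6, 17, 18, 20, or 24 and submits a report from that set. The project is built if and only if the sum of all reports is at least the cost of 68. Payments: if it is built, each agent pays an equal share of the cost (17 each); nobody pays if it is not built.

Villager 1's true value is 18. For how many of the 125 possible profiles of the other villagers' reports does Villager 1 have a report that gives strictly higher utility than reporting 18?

Others report (6, 17, 24): truth gives 0; report 24 gives 1 > 0. Violating.
Others report (6, 18, 20): truth gives 0; report 24 gives 1 > 0. Violating.
Others report (6, 18, 24): truth gives 0; report 20 gives 1 > 0. Violating.
Others report (6, 20, 18): truth gives 0; report 24 gives 1 > 0. Violating.
Others report (6, 6, 6): truth gives 0; no alternative beats it.
Others report (6, 6, 17): truth gives 0; no alternative beats it.
(Checking all 125 profiles: 21 have a profitable deviation, 104 do not.)

21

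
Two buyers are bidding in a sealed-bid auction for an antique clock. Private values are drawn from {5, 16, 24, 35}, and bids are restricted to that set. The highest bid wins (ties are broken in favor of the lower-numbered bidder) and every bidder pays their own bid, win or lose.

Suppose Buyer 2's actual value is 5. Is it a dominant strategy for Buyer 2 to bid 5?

Yes

Check each profile of the others' bids and compare truth against every alternative bid.
Others bid (16): truth gives -5, best alternative gives -16.
Others bid (24): truth gives -5, best alternative gives -16.
Others bid (35): truth gives -5, best alternative gives -16.
Others bid (5): truth gives -5, best alternative gives -11.
In every case the truthful bid is at least as good as any alternative, so it is a dominant strategy.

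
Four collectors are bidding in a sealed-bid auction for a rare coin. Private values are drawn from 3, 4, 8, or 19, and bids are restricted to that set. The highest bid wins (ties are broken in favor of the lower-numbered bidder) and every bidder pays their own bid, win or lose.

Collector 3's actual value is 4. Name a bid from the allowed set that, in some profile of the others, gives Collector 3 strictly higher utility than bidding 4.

3

Suppose Collector 1 bids 3, Collector 2 bids 3 and Collector 4 bids 8.
Bid 4: loses but pays 4, utility -4.
Bid 3: loses but pays 3, utility -3.
So bidding 3 beats truth here (-3 > -4).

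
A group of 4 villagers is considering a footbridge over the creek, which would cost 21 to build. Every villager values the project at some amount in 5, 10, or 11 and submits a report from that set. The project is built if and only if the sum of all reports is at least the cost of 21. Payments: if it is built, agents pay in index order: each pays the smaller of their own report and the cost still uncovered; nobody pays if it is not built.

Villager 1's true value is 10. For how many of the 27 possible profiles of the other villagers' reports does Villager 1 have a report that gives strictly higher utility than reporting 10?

26

Others report (5, 5, 10): truth gives 0; report 5 gives 5 > 0. Violating.
Others report (5, 5, 11): truth gives 0; report 5 gives 5 > 0. Violating.
Others report (5, 10, 5): truth gives 0; report 5 gives 5 > 0. Violating.
Others report (5, 10, 10): truth gives 0; report 5 gives 5 > 0. Violating.
Others report (5, 5, 5): truth gives 0; no alternative beats it.
(Checking all 27 profiles: 26 have a profitable deviation, 1 does not.)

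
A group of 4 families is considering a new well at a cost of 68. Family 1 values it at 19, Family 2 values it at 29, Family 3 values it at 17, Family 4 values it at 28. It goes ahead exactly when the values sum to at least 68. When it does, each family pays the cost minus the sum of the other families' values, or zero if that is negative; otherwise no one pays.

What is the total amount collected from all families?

7

Total value 93 ≥ cost 68, so it is built.
Family 1: others sum to 74; max(0, 68 - 74) = 0.
Family 2: others sum to 64; max(0, 68 - 64) = 4.
Family 3: others sum to 76; max(0, 68 - 76) = 0.
Family 4: others sum to 65; max(0, 68 - 65) = 3.
Total collected = 0 + 4 + 0 + 3 = 7.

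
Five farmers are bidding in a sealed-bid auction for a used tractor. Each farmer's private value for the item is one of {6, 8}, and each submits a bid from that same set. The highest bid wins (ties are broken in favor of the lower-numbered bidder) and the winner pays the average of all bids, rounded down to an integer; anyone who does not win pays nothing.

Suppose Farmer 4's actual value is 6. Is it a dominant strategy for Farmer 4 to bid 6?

Check each profile of the others' bids and compare truth against every alternative bid.
Others bid (6, 6, 6, 6): truth gives 0, best alternative gives 0.
Others bid (6, 6, 6, 8): truth gives 0, best alternative gives 0.
Others bid (6, 6, 8, 6): truth gives 0, best alternative gives 0.
Others bid (6, 6, 8, 8): truth gives 0, best alternative gives 0.
Others bid (6, 8, 6, 6): truth gives 0, best alternative gives 0.
Others bid (6, 8, 6, 8): truth gives 0, best alternative gives 0.
(Remaining 10 profiles checked similarly; truth is weakly best in each.)
In every case the truthful bid is at least as good as any alternative, so it is a dominant strategy.

Yes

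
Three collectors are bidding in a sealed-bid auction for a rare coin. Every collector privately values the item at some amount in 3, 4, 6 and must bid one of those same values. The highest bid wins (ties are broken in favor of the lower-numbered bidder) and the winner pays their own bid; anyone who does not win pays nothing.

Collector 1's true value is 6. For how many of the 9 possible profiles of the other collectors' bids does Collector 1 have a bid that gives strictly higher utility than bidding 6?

4

Others bid (3, 3): truth gives 0; bid 3 gives 3 > 0. Violating.
Others bid (3, 4): truth gives 0; bid 4 gives 2 > 0. Violating.
Others bid (4, 3): truth gives 0; bid 4 gives 2 > 0. Violating.
Others bid (4, 4): truth gives 0; bid 4 gives 2 > 0. Violating.
Others bid (3, 6): truth gives 0; no alternative beats it.
Others bid (4, 6): truth gives 0; no alternative beats it.
(Checking all 9 profiles: 4 have a profitable deviation, 5 do not.)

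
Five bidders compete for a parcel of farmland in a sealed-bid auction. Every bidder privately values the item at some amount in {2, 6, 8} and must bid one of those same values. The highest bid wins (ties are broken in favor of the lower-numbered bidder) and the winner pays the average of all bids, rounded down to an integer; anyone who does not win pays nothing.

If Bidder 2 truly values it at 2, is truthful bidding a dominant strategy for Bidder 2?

Yes

Check each profile of the others' bids and compare truth against every alternative bid.
Others bid (2, 6, 6, 6): truth gives 0, best alternative gives -3.
Others bid (2, 2, 6, 6): truth gives 0, best alternative gives -2.
Others bid (2, 6, 2, 6): truth gives 0, best alternative gives -2.
Others bid (2, 6, 6, 2): truth gives 0, best alternative gives -2.
Others bid (2, 2, 2, 6): truth gives 0, best alternative gives -1.
Others bid (2, 2, 6, 2): truth gives 0, best alternative gives -1.
(Remaining 75 profiles checked similarly; truth is weakly best in each.)
In every case the truthful bid is at least as good as any alternative, so it is a dominant strategy.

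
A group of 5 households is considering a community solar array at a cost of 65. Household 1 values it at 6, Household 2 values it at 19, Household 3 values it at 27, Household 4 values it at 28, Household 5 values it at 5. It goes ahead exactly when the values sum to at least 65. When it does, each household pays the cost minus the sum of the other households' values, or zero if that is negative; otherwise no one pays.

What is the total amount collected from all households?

Total value 85 ≥ cost 65, so it is built.
Household 1: others sum to 79; max(0, 65 - 79) = 0.
Household 2: others sum to 66; max(0, 65 - 66) = 0.
Household 3: others sum to 58; max(0, 65 - 58) = 7.
Household 4: others sum to 57; max(0, 65 - 57) = 8.
Household 5: others sum to 80; max(0, 65 - 80) = 0.
Total collected = 0 + 0 + 7 + 8 + 0 = 15.

15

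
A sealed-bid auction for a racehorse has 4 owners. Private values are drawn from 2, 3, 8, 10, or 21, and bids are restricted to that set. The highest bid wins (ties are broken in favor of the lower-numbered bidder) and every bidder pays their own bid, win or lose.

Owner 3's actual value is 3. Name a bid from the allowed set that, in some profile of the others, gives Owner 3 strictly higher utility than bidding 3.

Suppose Owner 1 bids 2, Owner 2 bids 2 and Owner 4 bids 8.
Bid 3: loses but pays 3, utility -3.
Bid 2: loses but pays 2, utility -2.
So bidding 2 beats truth here (-2 > -3).

2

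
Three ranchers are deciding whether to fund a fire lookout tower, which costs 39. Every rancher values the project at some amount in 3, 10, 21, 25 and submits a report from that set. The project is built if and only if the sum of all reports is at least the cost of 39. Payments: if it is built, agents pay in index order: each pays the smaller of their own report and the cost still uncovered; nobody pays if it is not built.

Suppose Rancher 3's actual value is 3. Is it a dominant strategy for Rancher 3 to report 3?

Check each profile of the others' reports and compare truth against every alternative report.
Others report (10, 21): truth gives 0, best alternative gives -5.
Others report (21, 10): truth gives 0, best alternative gives -5.
Others report (10, 25): truth gives 0, best alternative gives -1.
Others report (25, 10): truth gives 0, best alternative gives -1.
Others report (21, 21): truth gives 3, best alternative gives 3.
Others report (21, 25): truth gives 3, best alternative gives 3.
(Remaining 10 profiles checked similarly; truth is weakly best in each.)
In every case the truthful report is at least as good as any alternative, so it is a dominant strategy.

Yes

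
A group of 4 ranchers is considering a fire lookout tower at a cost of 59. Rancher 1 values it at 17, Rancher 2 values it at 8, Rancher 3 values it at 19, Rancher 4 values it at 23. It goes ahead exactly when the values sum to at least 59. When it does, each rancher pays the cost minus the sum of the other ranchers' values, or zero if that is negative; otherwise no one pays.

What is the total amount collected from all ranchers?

Total value 67 ≥ cost 59, so it is built.
Rancher 1: others sum to 50; max(0, 59 - 50) = 9.
Rancher 2: others sum to 59; max(0, 59 - 59) = 0.
Rancher 3: others sum to 48; max(0, 59 - 48) = 11.
Rancher 4: others sum to 44; max(0, 59 - 44) = 15.
Total collected = 9 + 0 + 11 + 15 = 35.

35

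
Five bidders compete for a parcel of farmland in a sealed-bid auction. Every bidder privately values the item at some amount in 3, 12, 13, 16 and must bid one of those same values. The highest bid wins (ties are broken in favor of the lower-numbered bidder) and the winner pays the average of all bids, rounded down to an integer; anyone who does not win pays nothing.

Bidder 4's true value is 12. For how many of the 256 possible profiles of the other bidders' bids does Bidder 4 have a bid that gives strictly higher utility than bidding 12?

Others bid (3, 3, 3, 13): truth gives 0; bid 13 gives 5 > 0. Violating.
Others bid (3, 3, 3, 16): truth gives 0; bid 16 gives 4 > 0. Violating.
Others bid (3, 3, 12, 3): truth gives 0; bid 13 gives 6 > 0. Violating.
Others bid (3, 3, 12, 12): truth gives 0; bid 13 gives 4 > 0. Violating.
Others bid (3, 3, 3, 3): truth gives 8; no alternative beats it.
Others bid (3, 3, 3, 12): truth gives 6; no alternative beats it.
(Checking all 256 profiles: 73 have a profitable deviation, 183 do not.)

73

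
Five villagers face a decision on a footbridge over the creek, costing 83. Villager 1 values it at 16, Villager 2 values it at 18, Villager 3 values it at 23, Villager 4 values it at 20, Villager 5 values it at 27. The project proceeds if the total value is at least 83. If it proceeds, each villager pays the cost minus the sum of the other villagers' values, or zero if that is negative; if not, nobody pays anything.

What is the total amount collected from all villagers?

Total value 104 ≥ cost 83, so it is built.
Villager 1: others sum to 88; max(0, 83 - 88) = 0.
Villager 2: others sum to 86; max(0, 83 - 86) = 0.
Villager 3: others sum to 81; max(0, 83 - 81) = 2.
Villager 4: others sum to 84; max(0, 83 - 84) = 0.
Villager 5: others sum to 77; max(0, 83 - 77) = 6.
Total collected = 0 + 0 + 2 + 0 + 6 = 8.

8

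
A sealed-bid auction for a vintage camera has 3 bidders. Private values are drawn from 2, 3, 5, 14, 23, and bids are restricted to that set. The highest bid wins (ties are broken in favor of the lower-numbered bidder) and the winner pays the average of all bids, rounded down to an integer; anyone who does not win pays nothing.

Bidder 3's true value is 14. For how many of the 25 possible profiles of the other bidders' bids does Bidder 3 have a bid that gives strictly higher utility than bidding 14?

Others bid (2, 2): truth gives 8; bid 3 gives 12 > 8. Violating.
Others bid (2, 3): truth gives 8; bid 5 gives 11 > 8. Violating.
Others bid (2, 14): truth gives 0; bid 23 gives 1 > 0. Violating.
Others bid (3, 2): truth gives 8; bid 5 gives 11 > 8. Violating.
Others bid (2, 5): truth gives 7; no alternative beats it.
Others bid (2, 23): truth gives 0; no alternative beats it.
(Checking all 25 profiles: 8 have a profitable deviation, 17 do not.)

8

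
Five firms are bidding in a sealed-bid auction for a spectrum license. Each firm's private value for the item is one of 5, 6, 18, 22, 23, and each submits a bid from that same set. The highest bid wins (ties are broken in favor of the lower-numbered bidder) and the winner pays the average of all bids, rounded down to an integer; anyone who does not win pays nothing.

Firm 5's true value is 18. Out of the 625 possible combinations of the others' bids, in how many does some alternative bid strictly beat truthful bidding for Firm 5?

Others bid (5, 5, 5, 5): truth gives 11; bid 6 gives 13 > 11. Violating.
Others bid (5, 5, 5, 18): truth gives 0; bid 22 gives 7 > 0. Violating.
Others bid (5, 5, 5, 22): truth gives 0; bid 23 gives 6 > 0. Violating.
Others bid (5, 5, 6, 18): truth gives 0; bid 22 gives 7 > 0. Violating.
Others bid (5, 5, 5, 6): truth gives 11; no alternative beats it.
Others bid (5, 5, 5, 23): truth gives 0; no alternative beats it.
(Checking all 625 profiles: 193 have a profitable deviation, 432 do not.)

193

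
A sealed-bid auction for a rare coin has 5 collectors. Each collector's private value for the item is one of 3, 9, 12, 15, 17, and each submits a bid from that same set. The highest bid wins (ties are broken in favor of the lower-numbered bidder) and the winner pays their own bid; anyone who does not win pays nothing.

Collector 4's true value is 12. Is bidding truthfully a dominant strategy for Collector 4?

Consider the case where Collector 1 bids 3, Collector 2 bids 3, Collector 3 bids 3 and Collector 5 bids 3.
Truthful bid 12: wins, pays 12, utility 12 - 12 = 0.
Bid 9 instead: wins, pays 9, utility 12 - 9 = 3.
Since 3 > 0, bidding 9 is strictly better here, so truthful bidding is not dominant.

No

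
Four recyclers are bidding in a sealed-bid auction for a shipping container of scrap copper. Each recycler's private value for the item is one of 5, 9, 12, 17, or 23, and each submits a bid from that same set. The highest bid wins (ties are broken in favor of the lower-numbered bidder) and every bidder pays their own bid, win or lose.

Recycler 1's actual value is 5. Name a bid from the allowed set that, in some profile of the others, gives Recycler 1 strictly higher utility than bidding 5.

9

Suppose Recycler 2 bids 5, Recycler 3 bids 5 and Recycler 4 bids 9.
Bid 5: loses but pays 5, utility -5.
Bid 9: wins, pays 9, utility 5 - 9 = -4.
So bidding 9 beats truth here (-4 > -5).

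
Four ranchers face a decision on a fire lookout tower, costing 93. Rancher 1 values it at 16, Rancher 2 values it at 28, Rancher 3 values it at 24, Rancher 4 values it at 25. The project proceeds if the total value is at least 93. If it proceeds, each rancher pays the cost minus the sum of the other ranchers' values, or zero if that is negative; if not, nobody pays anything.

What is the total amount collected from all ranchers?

Total value 93 ≥ cost 93, so it is built.
Rancher 1: others sum to 77; max(0, 93 - 77) = 16.
Rancher 2: others sum to 65; max(0, 93 - 65) = 28.
Rancher 3: others sum to 69; max(0, 93 - 69) = 24.
Rancher 4: others sum to 68; max(0, 93 - 68) = 25.
Total collected = 16 + 28 + 24 + 25 = 93.

93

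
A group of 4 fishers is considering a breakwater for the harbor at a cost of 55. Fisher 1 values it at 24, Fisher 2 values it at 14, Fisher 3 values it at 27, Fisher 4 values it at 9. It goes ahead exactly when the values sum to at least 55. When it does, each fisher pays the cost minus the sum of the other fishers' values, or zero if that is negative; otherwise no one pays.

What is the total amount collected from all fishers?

13

Total value 74 ≥ cost 55, so it is built.
Fisher 1: others sum to 50; max(0, 55 - 50) = 5.
Fisher 2: others sum to 60; max(0, 55 - 60) = 0.
Fisher 3: others sum to 47; max(0, 55 - 47) = 8.
Fisher 4: others sum to 65; max(0, 55 - 65) = 0.
Total collected = 5 + 0 + 8 + 0 = 13.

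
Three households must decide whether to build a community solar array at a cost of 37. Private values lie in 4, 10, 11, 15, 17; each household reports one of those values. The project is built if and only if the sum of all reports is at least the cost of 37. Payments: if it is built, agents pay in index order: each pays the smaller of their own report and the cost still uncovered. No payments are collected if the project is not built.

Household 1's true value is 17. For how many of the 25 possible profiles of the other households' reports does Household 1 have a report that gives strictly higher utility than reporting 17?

Others report (10, 15): truth gives 0; report 15 gives 2 > 0. Violating.
Others report (10, 17): truth gives 0; report 10 gives 7 > 0. Violating.
Others report (11, 11): truth gives 0; report 15 gives 2 > 0. Violating.
Others report (11, 15): truth gives 0; report 11 gives 6 > 0. Violating.
Others report (4, 4): truth gives 0; no alternative beats it.
Others report (4, 10): truth gives 0; no alternative beats it.
(Checking all 25 profiles: 13 have a profitable deviation, 12 do not.)

13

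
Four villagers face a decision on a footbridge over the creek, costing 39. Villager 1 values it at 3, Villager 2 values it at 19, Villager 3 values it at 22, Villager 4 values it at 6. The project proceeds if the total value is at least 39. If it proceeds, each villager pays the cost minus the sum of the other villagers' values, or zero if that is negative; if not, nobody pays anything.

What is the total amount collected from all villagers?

19

Total value 50 ≥ cost 39, so it is built.
Villager 1: others sum to 47; max(0, 39 - 47) = 0.
Villager 2: others sum to 31; max(0, 39 - 31) = 8.
Villager 3: others sum to 28; max(0, 39 - 28) = 11.
Villager 4: others sum to 44; max(0, 39 - 44) = 0.
Total collected = 0 + 8 + 11 + 0 = 19.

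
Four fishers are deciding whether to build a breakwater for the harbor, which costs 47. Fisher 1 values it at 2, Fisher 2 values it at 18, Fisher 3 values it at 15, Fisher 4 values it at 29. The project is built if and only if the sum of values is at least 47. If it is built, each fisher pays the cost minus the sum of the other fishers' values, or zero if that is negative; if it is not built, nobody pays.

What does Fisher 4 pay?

12

Total value 64 ≥ cost 47, so the project is built.
The other fishers' values sum to 35.
Cost minus that sum is 47 - 35 = 12.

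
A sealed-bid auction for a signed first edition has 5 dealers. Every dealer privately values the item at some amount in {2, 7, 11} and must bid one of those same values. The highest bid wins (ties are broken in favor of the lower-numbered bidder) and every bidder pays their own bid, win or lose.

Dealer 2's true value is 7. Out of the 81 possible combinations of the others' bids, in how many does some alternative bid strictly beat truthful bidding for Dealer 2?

Others bid (2, 2, 2, 11): truth gives -7; bid 2 gives -2 > -7. Violating.
Others bid (2, 2, 7, 11): truth gives -7; bid 2 gives -2 > -7. Violating.
Others bid (2, 2, 11, 2): truth gives -7; bid 2 gives -2 > -7. Violating.
Others bid (2, 2, 11, 7): truth gives -7; bid 2 gives -2 > -7. Violating.
Others bid (2, 2, 2, 2): truth gives 0; no alternative beats it.
Others bid (2, 2, 2, 7): truth gives 0; no alternative beats it.
(Checking all 81 profiles: 73 have a profitable deviation, 8 do not.)

73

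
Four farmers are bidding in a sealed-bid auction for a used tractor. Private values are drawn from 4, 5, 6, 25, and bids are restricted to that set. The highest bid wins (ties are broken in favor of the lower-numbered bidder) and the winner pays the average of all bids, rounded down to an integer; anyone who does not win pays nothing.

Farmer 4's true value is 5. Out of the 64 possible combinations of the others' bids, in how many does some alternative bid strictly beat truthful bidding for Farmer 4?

Others bid (4, 4, 5): truth gives 0; bid 6 gives 1 > 0. Violating.
Others bid (4, 5, 4): truth gives 0; bid 6 gives 1 > 0. Violating.
Others bid (5, 4, 4): truth gives 0; bid 6 gives 1 > 0. Violating.
Others bid (4, 4, 4): truth gives 1; no alternative beats it.
Others bid (4, 4, 6): truth gives 0; no alternative beats it.
(Checking all 64 profiles: 3 have a profitable deviation, 61 do not.)

3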